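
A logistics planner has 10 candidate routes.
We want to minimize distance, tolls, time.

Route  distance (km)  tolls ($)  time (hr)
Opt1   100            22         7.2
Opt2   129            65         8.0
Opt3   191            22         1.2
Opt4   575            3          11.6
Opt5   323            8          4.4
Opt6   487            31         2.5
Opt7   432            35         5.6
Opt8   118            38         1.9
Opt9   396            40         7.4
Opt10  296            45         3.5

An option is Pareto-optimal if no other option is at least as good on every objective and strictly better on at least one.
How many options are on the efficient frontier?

5

Opt1: not dominated (best distance).
Opt2: dominated by Opt1 (distance 100≤129, tolls 22≤65, time 7.2≤8.0).
Opt3: not dominated (best time).
Opt4: not dominated (best tolls).
Opt5: not dominated.
Opt6: dominated by Opt3 (distance 191≤487, tolls 22≤31, time 1.2≤2.5).
Opt7: dominated by Opt3 (distance 191≤432, tolls 22≤35, time 1.2≤5.6).
Opt8: not dominated.
Opt9: dominated by Opt1 (distance 100≤396, tolls 22≤40, time 7.2≤7.4).
Opt10: dominated by Opt3 (distance 191≤296, tolls 22≤45, time 1.2≤3.5).
Pareto-optimal: Opt1, Opt3, Opt4, Opt5, Opt8 → 5.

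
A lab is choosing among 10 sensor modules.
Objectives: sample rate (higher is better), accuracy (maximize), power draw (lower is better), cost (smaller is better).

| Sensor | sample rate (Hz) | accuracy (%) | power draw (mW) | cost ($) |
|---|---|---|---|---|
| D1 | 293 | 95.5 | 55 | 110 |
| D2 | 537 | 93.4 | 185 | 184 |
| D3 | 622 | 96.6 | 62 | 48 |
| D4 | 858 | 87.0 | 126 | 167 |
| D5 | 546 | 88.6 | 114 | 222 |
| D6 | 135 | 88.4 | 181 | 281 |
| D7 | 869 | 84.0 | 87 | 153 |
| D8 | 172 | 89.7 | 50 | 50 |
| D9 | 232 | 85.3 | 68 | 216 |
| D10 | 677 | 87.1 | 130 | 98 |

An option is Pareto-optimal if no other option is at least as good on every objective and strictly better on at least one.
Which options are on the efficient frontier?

D1, D3, D4, D7, D8, D10

D1: not dominated.
D2: dominated by D3 (sample rate 622≥537, accuracy 96.6≥93.4, power draw 62≤185, cost 48≤184).
D3: not dominated (best accuracy).
D4: not dominated.
D5: dominated by D3 (sample rate 622≥546, accuracy 96.6≥88.6, power draw 62≤114, cost 48≤222).
D6: dominated by D1 (sample rate 293≥135, accuracy 95.5≥88.4, power draw 55≤181, cost 110≤281).
D7: not dominated (best sample rate).
D8: not dominated (best power draw).
D9: dominated by D1 (sample rate 293≥232, accuracy 95.5≥85.3, power draw 55≤68, cost 110≤216).
D10: not dominated.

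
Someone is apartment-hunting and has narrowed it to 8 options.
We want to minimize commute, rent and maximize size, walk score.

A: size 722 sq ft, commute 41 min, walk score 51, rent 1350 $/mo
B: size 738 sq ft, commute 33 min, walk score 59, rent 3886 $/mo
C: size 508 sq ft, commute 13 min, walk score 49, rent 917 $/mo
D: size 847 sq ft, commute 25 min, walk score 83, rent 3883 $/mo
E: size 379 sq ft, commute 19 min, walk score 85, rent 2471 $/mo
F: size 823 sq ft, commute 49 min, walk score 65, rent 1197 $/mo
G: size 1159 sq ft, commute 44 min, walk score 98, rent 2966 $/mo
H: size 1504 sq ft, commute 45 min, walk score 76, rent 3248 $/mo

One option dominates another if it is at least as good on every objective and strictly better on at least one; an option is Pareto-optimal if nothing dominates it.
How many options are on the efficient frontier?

7

A: not dominated.
B: dominated by D (size 847≥738, commute 25≤33, walk score 83≥59, rent 3883≤3886).
C: not dominated (best commute).
D: not dominated.
E: not dominated.
F: not dominated.
G: not dominated (best walk score).
H: not dominated (best size).
Pareto-optimal: A, C, D, E, F, G, H → 7.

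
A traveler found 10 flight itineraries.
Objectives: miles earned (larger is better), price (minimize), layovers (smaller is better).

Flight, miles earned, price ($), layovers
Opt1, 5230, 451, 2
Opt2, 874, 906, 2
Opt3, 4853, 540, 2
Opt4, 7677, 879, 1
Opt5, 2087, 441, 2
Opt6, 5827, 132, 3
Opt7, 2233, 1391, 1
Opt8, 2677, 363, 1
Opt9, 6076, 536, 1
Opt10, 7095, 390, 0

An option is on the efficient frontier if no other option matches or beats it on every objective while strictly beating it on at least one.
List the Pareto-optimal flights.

Opt1: dominated by Opt10 (miles earned 7095≥5230, price 390≤451, layovers 0≤2).
Opt2: dominated by Opt1 (miles earned 5230≥874, price 451≤906, layovers 2≤2).
Opt3: dominated by Opt1 (miles earned 5230≥4853, price 451≤540, layovers 2≤2).
Opt4: not dominated (best miles earned).
Opt5: dominated by Opt8 (miles earned 2677≥2087, price 363≤441, layovers 1≤2).
Opt6: not dominated (best price).
Opt7: dominated by Opt4 (miles earned 7677≥2233, price 879≤1391, layovers 1≤1).
Opt8: not dominated.
Opt9: dominated by Opt10 (miles earned 7095≥6076, price 390≤536, layovers 0≤1).
Opt10: not dominated (best layovers).

Opt4, Opt6, Opt8, Opt10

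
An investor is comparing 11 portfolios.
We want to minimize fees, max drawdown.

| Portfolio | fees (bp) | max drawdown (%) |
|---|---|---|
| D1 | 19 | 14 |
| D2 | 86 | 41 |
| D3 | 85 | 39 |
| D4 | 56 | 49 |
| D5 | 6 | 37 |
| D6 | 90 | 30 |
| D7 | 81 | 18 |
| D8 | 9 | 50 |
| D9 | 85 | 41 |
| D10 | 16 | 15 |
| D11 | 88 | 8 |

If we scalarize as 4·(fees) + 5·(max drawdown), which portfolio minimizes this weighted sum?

D10

D1: 4·19 + 5·14 = 146
D2: 4·86 + 5·41 = 549
D3: 4·85 + 5·39 = 535
D4: 4·56 + 5·49 = 469
D5: 4·6 + 5·37 = 209
D6: 4·90 + 5·30 = 510
D7: 4·81 + 5·18 = 414
D8: 4·9 + 5·50 = 286
D9: 4·85 + 5·41 = 545
D10: 4·16 + 5·15 = 139
D11: 4·88 + 5·8 = 392
Lowest: D10 at 139.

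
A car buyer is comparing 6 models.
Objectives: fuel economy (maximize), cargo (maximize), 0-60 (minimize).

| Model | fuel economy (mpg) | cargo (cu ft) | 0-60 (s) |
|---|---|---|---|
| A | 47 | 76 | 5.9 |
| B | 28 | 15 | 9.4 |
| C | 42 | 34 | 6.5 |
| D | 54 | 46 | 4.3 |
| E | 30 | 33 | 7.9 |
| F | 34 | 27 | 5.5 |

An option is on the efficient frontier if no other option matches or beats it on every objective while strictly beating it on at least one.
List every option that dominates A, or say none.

B: worse on fuel economy (28 vs 47).
C: worse on fuel economy (42 vs 47).
D: worse on cargo (46 vs 76).
E: worse on fuel economy (30 vs 47).
F: worse on fuel economy (34 vs 47).
No option dominates A.

none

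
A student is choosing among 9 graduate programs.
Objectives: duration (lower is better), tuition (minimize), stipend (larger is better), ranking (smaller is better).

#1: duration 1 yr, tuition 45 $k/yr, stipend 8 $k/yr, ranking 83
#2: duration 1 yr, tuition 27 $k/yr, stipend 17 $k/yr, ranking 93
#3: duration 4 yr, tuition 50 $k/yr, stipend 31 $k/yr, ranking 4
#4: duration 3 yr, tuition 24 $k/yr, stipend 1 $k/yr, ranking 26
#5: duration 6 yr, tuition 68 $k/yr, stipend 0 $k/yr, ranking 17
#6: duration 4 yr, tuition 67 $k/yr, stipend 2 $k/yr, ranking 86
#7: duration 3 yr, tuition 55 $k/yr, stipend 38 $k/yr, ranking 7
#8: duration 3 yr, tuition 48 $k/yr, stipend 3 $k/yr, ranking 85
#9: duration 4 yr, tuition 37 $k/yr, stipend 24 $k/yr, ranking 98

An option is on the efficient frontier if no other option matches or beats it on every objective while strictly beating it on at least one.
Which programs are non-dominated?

#1: not dominated.
#2: not dominated.
#3: not dominated (best ranking).
#4: not dominated (best tuition).
#5: dominated by #3 (duration 4≤6, tuition 50≤68, stipend 31≥0, ranking 4≤17).
#6: dominated by #1 (duration 1≤4, tuition 45≤67, stipend 8≥2, ranking 83≤86).
#7: not dominated (best stipend).
#8: dominated by #1 (duration 1≤3, tuition 45≤48, stipend 8≥3, ranking 83≤85).
#9: not dominated.

#1, #2, #3, #4, #7, #9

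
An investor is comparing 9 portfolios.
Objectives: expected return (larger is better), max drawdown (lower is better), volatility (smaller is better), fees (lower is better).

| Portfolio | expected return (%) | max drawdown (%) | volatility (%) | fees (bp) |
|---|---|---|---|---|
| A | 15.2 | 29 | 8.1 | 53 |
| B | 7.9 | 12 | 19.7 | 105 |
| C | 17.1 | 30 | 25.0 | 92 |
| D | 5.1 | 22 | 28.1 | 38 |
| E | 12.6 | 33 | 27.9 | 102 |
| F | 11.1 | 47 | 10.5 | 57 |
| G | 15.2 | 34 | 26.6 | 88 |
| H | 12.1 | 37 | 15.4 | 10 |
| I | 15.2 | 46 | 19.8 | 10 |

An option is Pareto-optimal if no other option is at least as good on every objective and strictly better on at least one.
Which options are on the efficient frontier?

A: not dominated (best volatility).
B: not dominated (best max drawdown).
C: not dominated (best expected return).
D: not dominated.
E: dominated by A (expected return 15.2≥12.6, max drawdown 29≤33, volatility 8.1≤27.9, fees 53≤102).
F: dominated by A (expected return 15.2≥11.1, max drawdown 29≤47, volatility 8.1≤10.5, fees 53≤57).
G: dominated by A (expected return 15.2≥15.2, max drawdown 29≤34, volatility 8.1≤26.6, fees 53≤88).
H: not dominated.
I: not dominated.

A, B, C, D, H, I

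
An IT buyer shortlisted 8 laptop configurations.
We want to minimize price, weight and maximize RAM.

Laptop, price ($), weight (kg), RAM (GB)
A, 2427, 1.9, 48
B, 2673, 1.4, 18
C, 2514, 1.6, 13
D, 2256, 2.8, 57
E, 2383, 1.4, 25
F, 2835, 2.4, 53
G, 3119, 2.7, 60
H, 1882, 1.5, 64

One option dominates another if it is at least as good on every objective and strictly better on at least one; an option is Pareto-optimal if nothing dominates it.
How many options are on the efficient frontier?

A: dominated by H (price 1882≤2427, weight 1.5≤1.9, RAM 64≥48).
B: dominated by E (price 2383≤2673, weight 1.4≤1.4, RAM 25≥18).
C: dominated by E (price 2383≤2514, weight 1.4≤1.6, RAM 25≥13).
D: dominated by H (price 1882≤2256, weight 1.5≤2.8, RAM 64≥57).
E: not dominated.
F: dominated by H (price 1882≤2835, weight 1.5≤2.4, RAM 64≥53).
G: dominated by H (price 1882≤3119, weight 1.5≤2.7, RAM 64≥60).
H: not dominated (best price).
Pareto-optimal: E, H → 2.

2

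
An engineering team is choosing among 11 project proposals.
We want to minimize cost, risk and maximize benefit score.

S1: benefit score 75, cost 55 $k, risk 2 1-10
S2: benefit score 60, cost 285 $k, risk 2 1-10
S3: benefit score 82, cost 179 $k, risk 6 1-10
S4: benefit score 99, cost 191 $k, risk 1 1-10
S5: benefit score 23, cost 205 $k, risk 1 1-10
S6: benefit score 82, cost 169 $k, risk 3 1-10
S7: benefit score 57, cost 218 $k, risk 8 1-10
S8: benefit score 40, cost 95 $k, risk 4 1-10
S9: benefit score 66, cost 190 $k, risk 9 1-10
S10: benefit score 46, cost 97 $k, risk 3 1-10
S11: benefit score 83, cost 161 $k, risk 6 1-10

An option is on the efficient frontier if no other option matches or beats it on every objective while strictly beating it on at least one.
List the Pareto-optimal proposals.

S1, S4, S6, S11

S1: not dominated (best cost).
S2: dominated by S1 (benefit score 75≥60, cost 55≤285, risk 2≤2).
S3: dominated by S6 (benefit score 82≥82, cost 169≤179, risk 3≤6).
S4: not dominated (best benefit score).
S5: dominated by S4 (benefit score 99≥23, cost 191≤205, risk 1≤1).
S6: not dominated.
S7: dominated by S1 (benefit score 75≥57, cost 55≤218, risk 2≤8).
S8: dominated by S1 (benefit score 75≥40, cost 55≤95, risk 2≤4).
S9: dominated by S1 (benefit score 75≥66, cost 55≤190, risk 2≤9).
S10: dominated by S1 (benefit score 75≥46, cost 55≤97, risk 2≤3).
S11: not dominated.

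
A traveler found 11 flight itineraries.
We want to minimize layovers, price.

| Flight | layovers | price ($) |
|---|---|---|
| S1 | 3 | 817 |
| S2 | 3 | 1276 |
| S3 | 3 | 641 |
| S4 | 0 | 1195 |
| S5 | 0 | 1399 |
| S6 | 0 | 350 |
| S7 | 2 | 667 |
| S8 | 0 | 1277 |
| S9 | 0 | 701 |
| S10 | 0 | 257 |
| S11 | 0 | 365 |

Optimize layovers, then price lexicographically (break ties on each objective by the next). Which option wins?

S10

First minimize layovers: best is 0, kept {S4, S5, S6, S8, S9, S10, S11}.
Then minimize price: best is 257, kept {S10}.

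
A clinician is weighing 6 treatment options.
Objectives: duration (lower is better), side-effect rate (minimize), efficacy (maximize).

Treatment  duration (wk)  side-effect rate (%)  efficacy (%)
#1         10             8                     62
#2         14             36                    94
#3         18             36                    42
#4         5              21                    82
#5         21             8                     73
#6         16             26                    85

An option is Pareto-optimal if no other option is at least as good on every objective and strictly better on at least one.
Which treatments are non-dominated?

#1: not dominated.
#2: not dominated (best efficacy).
#3: dominated by #1 (duration 10≤18, side-effect rate 8≤36, efficacy 62≥42).
#4: not dominated (best duration).
#5: not dominated.
#6: not dominated.

#1, #2, #4, #5, #6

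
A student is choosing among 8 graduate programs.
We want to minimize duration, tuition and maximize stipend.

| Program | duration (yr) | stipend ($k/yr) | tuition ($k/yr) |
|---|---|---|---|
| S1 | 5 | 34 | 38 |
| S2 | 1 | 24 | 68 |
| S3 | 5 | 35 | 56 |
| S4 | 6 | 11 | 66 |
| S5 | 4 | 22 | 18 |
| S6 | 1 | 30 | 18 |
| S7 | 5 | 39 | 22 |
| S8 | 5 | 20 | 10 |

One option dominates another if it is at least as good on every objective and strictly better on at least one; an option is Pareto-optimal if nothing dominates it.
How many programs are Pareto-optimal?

3

S1: dominated by S7 (duration 5≤5, stipend 39≥34, tuition 22≤38).
S2: dominated by S6 (duration 1≤1, stipend 30≥24, tuition 18≤68).
S3: dominated by S7 (duration 5≤5, stipend 39≥35, tuition 22≤56).
S4: dominated by S1 (duration 5≤6, stipend 34≥11, tuition 38≤66).
S5: dominated by S6 (duration 1≤4, stipend 30≥22, tuition 18≤18).
S6: not dominated.
S7: not dominated (best stipend).
S8: not dominated (best tuition).
Pareto-optimal: S6, S7, S8 → 3.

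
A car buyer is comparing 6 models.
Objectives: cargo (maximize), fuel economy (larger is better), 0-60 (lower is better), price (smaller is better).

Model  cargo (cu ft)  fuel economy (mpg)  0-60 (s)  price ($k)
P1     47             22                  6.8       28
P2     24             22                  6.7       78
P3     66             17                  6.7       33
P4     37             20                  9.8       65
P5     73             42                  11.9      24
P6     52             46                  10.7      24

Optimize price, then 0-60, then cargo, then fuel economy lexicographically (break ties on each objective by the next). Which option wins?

P6

First minimize price: best is 24, kept {P5, P6}.
Then minimize 0-60: best is 10.7, kept {P6}.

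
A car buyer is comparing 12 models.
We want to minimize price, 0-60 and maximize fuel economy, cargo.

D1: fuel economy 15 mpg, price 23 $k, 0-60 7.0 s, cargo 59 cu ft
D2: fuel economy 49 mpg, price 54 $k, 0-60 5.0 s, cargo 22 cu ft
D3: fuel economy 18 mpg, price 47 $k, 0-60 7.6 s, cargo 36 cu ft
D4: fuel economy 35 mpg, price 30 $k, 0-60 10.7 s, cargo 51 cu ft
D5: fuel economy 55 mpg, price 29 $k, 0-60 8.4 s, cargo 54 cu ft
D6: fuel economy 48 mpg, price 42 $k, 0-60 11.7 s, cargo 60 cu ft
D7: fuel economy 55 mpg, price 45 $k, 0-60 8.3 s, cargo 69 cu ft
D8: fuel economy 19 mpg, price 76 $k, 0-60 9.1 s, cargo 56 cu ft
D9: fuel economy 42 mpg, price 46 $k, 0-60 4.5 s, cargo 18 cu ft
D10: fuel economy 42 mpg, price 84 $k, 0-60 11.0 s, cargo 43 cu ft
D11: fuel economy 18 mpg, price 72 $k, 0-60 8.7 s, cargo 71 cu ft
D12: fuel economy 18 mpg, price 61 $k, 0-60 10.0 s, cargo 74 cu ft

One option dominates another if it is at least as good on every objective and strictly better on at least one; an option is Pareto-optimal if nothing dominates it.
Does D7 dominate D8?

Yes

D7 vs D8: fuel economy 55≥19, price 45≤76, 0-60 8.3≤9.1, cargo 69≥56 — D7 is at least as good on every objective with at least one strict improvement.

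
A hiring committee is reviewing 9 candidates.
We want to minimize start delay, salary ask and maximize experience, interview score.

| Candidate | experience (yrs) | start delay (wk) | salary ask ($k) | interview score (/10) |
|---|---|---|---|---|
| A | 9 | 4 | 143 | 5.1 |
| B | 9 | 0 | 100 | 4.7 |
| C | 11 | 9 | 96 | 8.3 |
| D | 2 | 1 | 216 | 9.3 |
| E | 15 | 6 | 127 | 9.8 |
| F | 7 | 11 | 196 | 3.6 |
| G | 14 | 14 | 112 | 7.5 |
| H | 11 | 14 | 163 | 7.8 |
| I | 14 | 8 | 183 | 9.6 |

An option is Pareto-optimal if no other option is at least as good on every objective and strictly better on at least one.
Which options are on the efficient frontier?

A: not dominated.
B: not dominated (best start delay).
C: not dominated (best salary ask).
D: not dominated.
E: not dominated (best experience).
F: dominated by A (experience 9≥7, start delay 4≤11, salary ask 143≤196, interview score 5.1≥3.6).
G: not dominated.
H: dominated by C (experience 11≥11, start delay 9≤14, salary ask 96≤163, interview score 8.3≥7.8).
I: dominated by E (experience 15≥14, start delay 6≤8, salary ask 127≤183, interview score 9.8≥9.6).

A, B, C, D, E, G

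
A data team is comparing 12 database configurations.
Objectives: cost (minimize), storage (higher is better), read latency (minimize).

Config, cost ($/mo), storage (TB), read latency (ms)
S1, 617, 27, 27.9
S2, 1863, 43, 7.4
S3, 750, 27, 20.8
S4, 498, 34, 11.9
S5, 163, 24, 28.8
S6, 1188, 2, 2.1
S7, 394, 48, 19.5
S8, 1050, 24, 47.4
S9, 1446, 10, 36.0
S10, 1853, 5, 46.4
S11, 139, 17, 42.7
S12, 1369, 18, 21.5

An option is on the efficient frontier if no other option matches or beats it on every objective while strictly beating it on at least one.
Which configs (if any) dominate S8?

S1, S3, S4, S5, S7

S1: cost 617≤1050, storage 27≥24, read latency 27.9≤47.4 — dominates S8.
S3: cost 750≤1050, storage 27≥24, read latency 20.8≤47.4 — dominates S8.
S4: cost 498≤1050, storage 34≥24, read latency 11.9≤47.4 — dominates S8.
S5: cost 163≤1050, storage 24≥24, read latency 28.8≤47.4 — dominates S8.
S7: cost 394≤1050, storage 48≥24, read latency 19.5≤47.4 — dominates S8.
Others (S2, S6, S9, S10, S11, S12) are each worse than S8 on at least one objective.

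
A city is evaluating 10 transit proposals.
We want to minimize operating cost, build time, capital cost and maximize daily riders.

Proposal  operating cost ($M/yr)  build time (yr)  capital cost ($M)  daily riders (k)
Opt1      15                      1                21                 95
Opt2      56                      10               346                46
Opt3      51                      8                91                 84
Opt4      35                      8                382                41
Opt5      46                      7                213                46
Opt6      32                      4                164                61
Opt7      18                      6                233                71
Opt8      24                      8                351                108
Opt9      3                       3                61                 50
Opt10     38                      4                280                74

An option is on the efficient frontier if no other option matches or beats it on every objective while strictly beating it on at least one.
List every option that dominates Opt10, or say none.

Opt1: operating cost 15≤38, build time 1≤4, capital cost 21≤280, daily riders 95≥74 — dominates Opt10.
Others (Opt2, Opt3, Opt4, Opt5, Opt6, Opt7, Opt8, Opt9) are each worse than Opt10 on at least one objective.

Opt1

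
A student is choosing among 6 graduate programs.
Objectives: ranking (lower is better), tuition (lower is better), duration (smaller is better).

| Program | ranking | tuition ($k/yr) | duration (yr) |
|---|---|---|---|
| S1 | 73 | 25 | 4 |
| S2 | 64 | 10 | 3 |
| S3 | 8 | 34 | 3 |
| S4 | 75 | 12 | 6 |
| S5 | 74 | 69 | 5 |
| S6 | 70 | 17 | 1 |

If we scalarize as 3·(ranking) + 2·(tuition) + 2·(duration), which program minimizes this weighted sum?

S1: 3·73 + 2·25 + 2·4 = 277
S2: 3·64 + 2·10 + 2·3 = 218
S3: 3·8 + 2·34 + 2·3 = 98
S4: 3·75 + 2·12 + 2·6 = 261
S5: 3·74 + 2·69 + 2·5 = 370
S6: 3·70 + 2·17 + 2·1 = 246
Lowest: S3 at 98.

S3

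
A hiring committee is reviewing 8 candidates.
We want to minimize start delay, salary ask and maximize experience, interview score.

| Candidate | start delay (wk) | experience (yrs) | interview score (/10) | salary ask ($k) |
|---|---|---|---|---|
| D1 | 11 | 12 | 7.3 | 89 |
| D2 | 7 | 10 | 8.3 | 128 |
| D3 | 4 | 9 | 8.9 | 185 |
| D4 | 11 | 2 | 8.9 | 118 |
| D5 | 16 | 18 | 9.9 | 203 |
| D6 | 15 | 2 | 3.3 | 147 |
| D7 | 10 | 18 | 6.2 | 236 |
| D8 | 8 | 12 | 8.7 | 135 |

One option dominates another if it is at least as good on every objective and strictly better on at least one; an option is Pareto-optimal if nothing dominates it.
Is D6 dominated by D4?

D4 vs D6: start delay 11≤15, experience 2≥2, interview score 8.9≥3.3, salary ask 118≤147 — D4 is at least as good on every objective with at least one strict improvement.

Yes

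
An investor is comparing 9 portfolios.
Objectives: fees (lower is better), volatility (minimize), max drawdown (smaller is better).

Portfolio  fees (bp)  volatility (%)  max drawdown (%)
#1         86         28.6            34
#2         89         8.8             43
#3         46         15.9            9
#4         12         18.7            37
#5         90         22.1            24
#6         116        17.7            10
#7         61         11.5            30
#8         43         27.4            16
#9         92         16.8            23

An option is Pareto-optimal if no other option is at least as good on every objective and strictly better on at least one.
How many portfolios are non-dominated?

#1: dominated by #3 (fees 46≤86, volatility 15.9≤28.6, max drawdown 9≤34).
#2: not dominated (best volatility).
#3: not dominated (best max drawdown).
#4: not dominated (best fees).
#5: dominated by #3 (fees 46≤90, volatility 15.9≤22.1, max drawdown 9≤24).
#6: dominated by #3 (fees 46≤116, volatility 15.9≤17.7, max drawdown 9≤10).
#7: not dominated.
#8: not dominated.
#9: dominated by #3 (fees 46≤92, volatility 15.9≤16.8, max drawdown 9≤23).
Pareto-optimal: #2, #3, #4, #7, #8 → 5.

5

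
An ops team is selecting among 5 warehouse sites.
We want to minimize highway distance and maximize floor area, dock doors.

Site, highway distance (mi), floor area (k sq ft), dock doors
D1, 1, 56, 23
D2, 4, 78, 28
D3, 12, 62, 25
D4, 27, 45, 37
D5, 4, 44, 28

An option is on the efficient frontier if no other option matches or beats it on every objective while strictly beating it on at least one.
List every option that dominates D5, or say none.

D2

D2: highway distance 4≤4, floor area 78≥44, dock doors 28≥28 — dominates D5.
Others (D1, D3, D4) are each worse than D5 on at least one objective.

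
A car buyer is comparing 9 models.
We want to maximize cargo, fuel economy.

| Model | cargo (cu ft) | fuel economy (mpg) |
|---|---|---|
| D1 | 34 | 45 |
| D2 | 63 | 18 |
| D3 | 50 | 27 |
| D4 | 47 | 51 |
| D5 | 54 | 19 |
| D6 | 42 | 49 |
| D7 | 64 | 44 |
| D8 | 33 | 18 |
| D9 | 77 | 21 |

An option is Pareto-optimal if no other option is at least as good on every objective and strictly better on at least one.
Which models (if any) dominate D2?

D7: cargo 64≥63, fuel economy 44≥18 — dominates D2.
D9: cargo 77≥63, fuel economy 21≥18 — dominates D2.
Others (D1, D3, D4, D5, D6, D8) are each worse than D2 on at least one objective.

D7, D9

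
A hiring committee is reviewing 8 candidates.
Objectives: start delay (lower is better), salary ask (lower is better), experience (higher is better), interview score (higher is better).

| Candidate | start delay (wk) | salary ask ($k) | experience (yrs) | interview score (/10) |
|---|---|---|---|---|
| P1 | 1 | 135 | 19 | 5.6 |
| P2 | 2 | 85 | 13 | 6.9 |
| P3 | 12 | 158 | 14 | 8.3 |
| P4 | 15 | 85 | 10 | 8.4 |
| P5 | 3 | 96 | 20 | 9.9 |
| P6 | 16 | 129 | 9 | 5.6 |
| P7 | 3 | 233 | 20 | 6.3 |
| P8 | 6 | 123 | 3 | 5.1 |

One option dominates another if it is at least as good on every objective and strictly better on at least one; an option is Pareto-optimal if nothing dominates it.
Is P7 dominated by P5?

P5 vs P7: start delay 3≤3, salary ask 96≤233, experience 20≥20, interview score 9.9≥6.3 — P5 is at least as good on every objective with at least one strict improvement.

Yes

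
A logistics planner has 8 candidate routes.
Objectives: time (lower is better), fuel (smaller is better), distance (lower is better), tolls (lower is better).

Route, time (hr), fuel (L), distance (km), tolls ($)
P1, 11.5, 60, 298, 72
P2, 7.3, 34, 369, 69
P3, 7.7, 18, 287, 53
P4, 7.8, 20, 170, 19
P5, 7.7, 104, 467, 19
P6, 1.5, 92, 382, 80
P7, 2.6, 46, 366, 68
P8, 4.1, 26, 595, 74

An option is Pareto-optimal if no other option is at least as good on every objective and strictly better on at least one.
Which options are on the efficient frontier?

P1: dominated by P3 (time 7.7≤11.5, fuel 18≤60, distance 287≤298, tolls 53≤72).
P2: not dominated.
P3: not dominated (best fuel).
P4: not dominated (best distance).
P5: not dominated.
P6: not dominated (best time).
P7: not dominated.
P8: not dominated.

P2, P3, P4, P5, P6, P7, P8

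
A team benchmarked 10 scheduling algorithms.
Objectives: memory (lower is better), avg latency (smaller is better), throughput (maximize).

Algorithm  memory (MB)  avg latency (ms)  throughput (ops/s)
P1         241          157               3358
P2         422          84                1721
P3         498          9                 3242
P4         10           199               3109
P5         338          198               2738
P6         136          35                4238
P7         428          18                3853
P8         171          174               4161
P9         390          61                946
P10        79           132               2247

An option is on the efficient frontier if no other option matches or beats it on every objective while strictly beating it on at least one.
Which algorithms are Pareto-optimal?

P3, P4, P6, P7, P10

P1: dominated by P6 (memory 136≤241, avg latency 35≤157, throughput 4238≥3358).
P2: dominated by P6 (memory 136≤422, avg latency 35≤84, throughput 4238≥1721).
P3: not dominated (best avg latency).
P4: not dominated (best memory).
P5: dominated by P1 (memory 241≤338, avg latency 157≤198, throughput 3358≥2738).
P6: not dominated (best throughput).
P7: not dominated.
P8: dominated by P6 (memory 136≤171, avg latency 35≤174, throughput 4238≥4161).
P9: dominated by P6 (memory 136≤390, avg latency 35≤61, throughput 4238≥946).
P10: not dominated.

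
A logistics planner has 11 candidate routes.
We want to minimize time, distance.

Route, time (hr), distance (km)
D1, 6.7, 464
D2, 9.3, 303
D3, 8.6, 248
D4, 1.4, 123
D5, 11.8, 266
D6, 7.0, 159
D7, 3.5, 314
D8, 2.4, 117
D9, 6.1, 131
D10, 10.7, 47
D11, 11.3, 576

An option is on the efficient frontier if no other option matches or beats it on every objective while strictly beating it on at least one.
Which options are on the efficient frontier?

D4, D8, D10

D1: dominated by D4 (time 1.4≤6.7, distance 123≤464).
D2: dominated by D3 (time 8.6≤9.3, distance 248≤303).
D3: dominated by D4 (time 1.4≤8.6, distance 123≤248).
D4: not dominated (best time).
D5: dominated by D3 (time 8.6≤11.8, distance 248≤266).
D6: dominated by D4 (time 1.4≤7.0, distance 123≤159).
D7: dominated by D4 (time 1.4≤3.5, distance 123≤314).
D8: not dominated.
D9: dominated by D4 (time 1.4≤6.1, distance 123≤131).
D10: not dominated (best distance).
D11: dominated by D1 (time 6.7≤11.3, distance 464≤576).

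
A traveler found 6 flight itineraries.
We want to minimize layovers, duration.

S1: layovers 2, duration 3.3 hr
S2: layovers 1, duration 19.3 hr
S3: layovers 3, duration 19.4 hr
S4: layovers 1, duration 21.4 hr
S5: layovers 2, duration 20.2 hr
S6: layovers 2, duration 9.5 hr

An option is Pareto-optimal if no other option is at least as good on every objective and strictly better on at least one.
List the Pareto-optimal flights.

S1: not dominated (best duration).
S2: not dominated.
S3: dominated by S1 (layovers 2≤3, duration 3.3≤19.4).
S4: dominated by S2 (layovers 1≤1, duration 19.3≤21.4).
S5: dominated by S1 (layovers 2≤2, duration 3.3≤20.2).
S6: dominated by S1 (layovers 2≤2, duration 3.3≤9.5).

S1, S2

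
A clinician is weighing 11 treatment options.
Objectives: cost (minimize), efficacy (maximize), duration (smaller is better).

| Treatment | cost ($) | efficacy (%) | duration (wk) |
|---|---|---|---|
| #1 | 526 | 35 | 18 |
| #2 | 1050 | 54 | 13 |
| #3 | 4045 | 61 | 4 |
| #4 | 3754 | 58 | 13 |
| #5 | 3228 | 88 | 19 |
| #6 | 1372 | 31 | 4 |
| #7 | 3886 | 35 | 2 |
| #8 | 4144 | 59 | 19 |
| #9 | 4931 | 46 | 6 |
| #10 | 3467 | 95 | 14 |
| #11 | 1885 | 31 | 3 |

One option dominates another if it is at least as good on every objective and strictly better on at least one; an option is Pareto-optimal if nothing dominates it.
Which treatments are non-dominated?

#1, #2, #3, #4, #5, #6, #7, #10, #11

#1: not dominated (best cost).
#2: not dominated.
#3: not dominated.
#4: not dominated.
#5: not dominated.
#6: not dominated.
#7: not dominated (best duration).
#8: dominated by #3 (cost 4045≤4144, efficacy 61≥59, duration 4≤19).
#9: dominated by #3 (cost 4045≤4931, efficacy 61≥46, duration 4≤6).
#10: not dominated (best efficacy).
#11: not dominated.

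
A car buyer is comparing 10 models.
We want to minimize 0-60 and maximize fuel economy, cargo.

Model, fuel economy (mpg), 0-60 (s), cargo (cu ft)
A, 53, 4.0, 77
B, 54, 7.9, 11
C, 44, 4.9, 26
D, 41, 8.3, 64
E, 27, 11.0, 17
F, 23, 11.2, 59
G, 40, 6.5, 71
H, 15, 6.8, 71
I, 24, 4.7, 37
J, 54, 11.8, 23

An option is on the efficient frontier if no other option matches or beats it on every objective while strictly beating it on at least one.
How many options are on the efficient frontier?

3

A: not dominated (best 0-60).
B: not dominated.
C: dominated by A (fuel economy 53≥44, 0-60 4.0≤4.9, cargo 77≥26).
D: dominated by A (fuel economy 53≥41, 0-60 4.0≤8.3, cargo 77≥64).
E: dominated by A (fuel economy 53≥27, 0-60 4.0≤11.0, cargo 77≥17).
F: dominated by A (fuel economy 53≥23, 0-60 4.0≤11.2, cargo 77≥59).
G: dominated by A (fuel economy 53≥40, 0-60 4.0≤6.5, cargo 77≥71).
H: dominated by A (fuel economy 53≥15, 0-60 4.0≤6.8, cargo 77≥71).
I: dominated by A (fuel economy 53≥24, 0-60 4.0≤4.7, cargo 77≥37).
J: not dominated.
Pareto-optimal: A, B, J → 3.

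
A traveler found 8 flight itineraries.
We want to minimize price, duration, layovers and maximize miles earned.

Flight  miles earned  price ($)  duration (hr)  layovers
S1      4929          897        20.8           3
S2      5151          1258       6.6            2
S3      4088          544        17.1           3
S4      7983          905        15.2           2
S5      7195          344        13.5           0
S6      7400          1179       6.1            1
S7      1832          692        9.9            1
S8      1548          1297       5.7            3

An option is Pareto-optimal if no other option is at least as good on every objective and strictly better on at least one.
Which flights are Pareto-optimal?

S1: dominated by S5 (miles earned 7195≥4929, price 344≤897, duration 13.5≤20.8, layovers 0≤3).
S2: dominated by S6 (miles earned 7400≥5151, price 1179≤1258, duration 6.1≤6.6, layovers 1≤2).
S3: dominated by S5 (miles earned 7195≥4088, price 344≤544, duration 13.5≤17.1, layovers 0≤3).
S4: not dominated (best miles earned).
S5: not dominated (best price).
S6: not dominated.
S7: not dominated.
S8: not dominated (best duration).

S4, S5, S6, S7, S8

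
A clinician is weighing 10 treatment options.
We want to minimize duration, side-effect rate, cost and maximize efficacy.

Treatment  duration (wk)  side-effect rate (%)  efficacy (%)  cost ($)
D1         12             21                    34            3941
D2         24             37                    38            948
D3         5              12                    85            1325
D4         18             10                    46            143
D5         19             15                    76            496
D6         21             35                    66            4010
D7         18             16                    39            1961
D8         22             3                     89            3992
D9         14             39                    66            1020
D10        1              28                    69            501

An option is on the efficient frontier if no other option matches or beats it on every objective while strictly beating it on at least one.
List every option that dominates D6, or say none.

D3: duration 5≤21, side-effect rate 12≤35, efficacy 85≥66, cost 1325≤4010 — dominates D6.
D5: duration 19≤21, side-effect rate 15≤35, efficacy 76≥66, cost 496≤4010 — dominates D6.
D10: duration 1≤21, side-effect rate 28≤35, efficacy 69≥66, cost 501≤4010 — dominates D6.
Others (D1, D2, D4, D7, D8, D9) are each worse than D6 on at least one objective.

D3, D5, D10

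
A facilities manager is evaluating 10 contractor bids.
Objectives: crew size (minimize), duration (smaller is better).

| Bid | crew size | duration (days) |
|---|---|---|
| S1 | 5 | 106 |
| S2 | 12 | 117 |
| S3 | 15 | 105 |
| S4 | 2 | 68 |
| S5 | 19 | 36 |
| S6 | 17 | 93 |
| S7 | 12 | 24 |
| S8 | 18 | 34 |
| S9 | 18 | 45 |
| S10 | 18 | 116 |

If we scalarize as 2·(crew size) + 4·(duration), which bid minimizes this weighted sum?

S7

S1: 2·5 + 4·106 = 434
S2: 2·12 + 4·117 = 492
S3: 2·15 + 4·105 = 450
S4: 2·2 + 4·68 = 276
S5: 2·19 + 4·36 = 182
S6: 2·17 + 4·93 = 406
S7: 2·12 + 4·24 = 120
S8: 2·18 + 4·34 = 172
S9: 2·18 + 4·45 = 216
S10: 2·18 + 4·116 = 500
Lowest: S7 at 120.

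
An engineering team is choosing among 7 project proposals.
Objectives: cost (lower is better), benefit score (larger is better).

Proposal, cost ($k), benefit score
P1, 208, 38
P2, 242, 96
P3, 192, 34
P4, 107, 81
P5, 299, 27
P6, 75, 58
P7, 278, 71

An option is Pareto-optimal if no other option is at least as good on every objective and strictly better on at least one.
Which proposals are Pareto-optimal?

P2, P4, P6

P1: dominated by P4 (cost 107≤208, benefit score 81≥38).
P2: not dominated (best benefit score).
P3: dominated by P4 (cost 107≤192, benefit score 81≥34).
P4: not dominated.
P5: dominated by P1 (cost 208≤299, benefit score 38≥27).
P6: not dominated (best cost).
P7: dominated by P2 (cost 242≤278, benefit score 96≥71).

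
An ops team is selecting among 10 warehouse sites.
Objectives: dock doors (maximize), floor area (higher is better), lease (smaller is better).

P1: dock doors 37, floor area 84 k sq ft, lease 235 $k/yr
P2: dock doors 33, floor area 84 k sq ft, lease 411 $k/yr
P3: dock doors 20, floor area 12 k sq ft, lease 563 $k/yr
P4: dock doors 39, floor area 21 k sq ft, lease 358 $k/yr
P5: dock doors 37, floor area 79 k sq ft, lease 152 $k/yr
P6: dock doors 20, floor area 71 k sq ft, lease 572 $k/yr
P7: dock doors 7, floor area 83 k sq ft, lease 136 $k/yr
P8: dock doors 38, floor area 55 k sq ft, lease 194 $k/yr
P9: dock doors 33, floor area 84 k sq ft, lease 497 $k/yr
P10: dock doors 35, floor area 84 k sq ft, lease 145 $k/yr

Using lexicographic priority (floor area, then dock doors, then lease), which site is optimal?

First maximize floor area: best is 84, kept {P1, P2, P9, P10}.
Then maximize dock doors: best is 37, kept {P1}.

P1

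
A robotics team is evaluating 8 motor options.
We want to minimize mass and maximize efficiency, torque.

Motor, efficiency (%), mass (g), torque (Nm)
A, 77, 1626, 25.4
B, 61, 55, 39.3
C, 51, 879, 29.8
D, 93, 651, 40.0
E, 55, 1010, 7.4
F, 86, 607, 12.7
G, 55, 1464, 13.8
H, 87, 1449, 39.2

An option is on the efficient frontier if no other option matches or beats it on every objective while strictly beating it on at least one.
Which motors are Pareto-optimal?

A: dominated by D (efficiency 93≥77, mass 651≤1626, torque 40.0≥25.4).
B: not dominated (best mass).
C: dominated by B (efficiency 61≥51, mass 55≤879, torque 39.3≥29.8).
D: not dominated (best efficiency).
E: dominated by B (efficiency 61≥55, mass 55≤1010, torque 39.3≥7.4).
F: not dominated.
G: dominated by B (efficiency 61≥55, mass 55≤1464, torque 39.3≥13.8).
H: dominated by D (efficiency 93≥87, mass 651≤1449, torque 40.0≥39.2).

B, D, F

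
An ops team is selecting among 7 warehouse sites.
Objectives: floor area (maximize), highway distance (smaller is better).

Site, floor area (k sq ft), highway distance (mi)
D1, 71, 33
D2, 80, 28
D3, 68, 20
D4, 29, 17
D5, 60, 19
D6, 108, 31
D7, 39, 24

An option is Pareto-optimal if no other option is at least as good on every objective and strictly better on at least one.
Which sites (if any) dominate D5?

D1: worse on highway distance (33 vs 19).
D2: worse on highway distance (28 vs 19).
D3: worse on highway distance (20 vs 19).
D4: worse on floor area (29 vs 60).
D6: worse on highway distance (31 vs 19).
D7: worse on floor area (39 vs 60).
No option dominates D5.

none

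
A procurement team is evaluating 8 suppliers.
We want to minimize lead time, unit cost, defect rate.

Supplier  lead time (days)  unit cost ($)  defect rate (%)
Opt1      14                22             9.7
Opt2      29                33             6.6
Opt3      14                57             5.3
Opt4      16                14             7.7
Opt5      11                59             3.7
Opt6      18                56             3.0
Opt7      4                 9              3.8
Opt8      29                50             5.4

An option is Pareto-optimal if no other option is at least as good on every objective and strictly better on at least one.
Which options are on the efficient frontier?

Opt1: dominated by Opt7 (lead time 4≤14, unit cost 9≤22, defect rate 3.8≤9.7).
Opt2: dominated by Opt7 (lead time 4≤29, unit cost 9≤33, defect rate 3.8≤6.6).
Opt3: dominated by Opt7 (lead time 4≤14, unit cost 9≤57, defect rate 3.8≤5.3).
Opt4: dominated by Opt7 (lead time 4≤16, unit cost 9≤14, defect rate 3.8≤7.7).
Opt5: not dominated.
Opt6: not dominated (best defect rate).
Opt7: not dominated (best lead time).
Opt8: dominated by Opt7 (lead time 4≤29, unit cost 9≤50, defect rate 3.8≤5.4).

Opt5, Opt6, Opt7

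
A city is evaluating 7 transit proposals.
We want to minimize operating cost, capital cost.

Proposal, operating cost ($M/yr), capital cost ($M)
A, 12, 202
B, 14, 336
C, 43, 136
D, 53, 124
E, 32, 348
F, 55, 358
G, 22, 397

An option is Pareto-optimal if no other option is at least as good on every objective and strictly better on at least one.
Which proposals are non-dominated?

A: not dominated (best operating cost).
B: dominated by A (operating cost 12≤14, capital cost 202≤336).
C: not dominated.
D: not dominated (best capital cost).
E: dominated by A (operating cost 12≤32, capital cost 202≤348).
F: dominated by A (operating cost 12≤55, capital cost 202≤358).
G: dominated by A (operating cost 12≤22, capital cost 202≤397).

A, C, D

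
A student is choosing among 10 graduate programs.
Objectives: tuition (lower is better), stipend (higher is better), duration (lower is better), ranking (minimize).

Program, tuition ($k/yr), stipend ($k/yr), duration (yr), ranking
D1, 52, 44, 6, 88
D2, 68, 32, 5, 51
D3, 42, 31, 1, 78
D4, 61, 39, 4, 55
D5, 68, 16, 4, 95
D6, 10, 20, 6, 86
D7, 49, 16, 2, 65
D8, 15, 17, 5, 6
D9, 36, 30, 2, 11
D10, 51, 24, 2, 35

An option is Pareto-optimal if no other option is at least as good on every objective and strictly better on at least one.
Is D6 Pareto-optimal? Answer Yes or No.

Yes

D1: worse on tuition (52 vs 10).
D2: worse on tuition (68 vs 10).
D3: worse on tuition (42 vs 10).
D4: worse on tuition (61 vs 10).
D5: worse on tuition (68 vs 10).
D7: worse on tuition (49 vs 10).
D8: worse on tuition (15 vs 10).
D9: worse on tuition (36 vs 10).
D10: worse on tuition (51 vs 10).
No option is at least as good as D6 on every objective and strictly better on one.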